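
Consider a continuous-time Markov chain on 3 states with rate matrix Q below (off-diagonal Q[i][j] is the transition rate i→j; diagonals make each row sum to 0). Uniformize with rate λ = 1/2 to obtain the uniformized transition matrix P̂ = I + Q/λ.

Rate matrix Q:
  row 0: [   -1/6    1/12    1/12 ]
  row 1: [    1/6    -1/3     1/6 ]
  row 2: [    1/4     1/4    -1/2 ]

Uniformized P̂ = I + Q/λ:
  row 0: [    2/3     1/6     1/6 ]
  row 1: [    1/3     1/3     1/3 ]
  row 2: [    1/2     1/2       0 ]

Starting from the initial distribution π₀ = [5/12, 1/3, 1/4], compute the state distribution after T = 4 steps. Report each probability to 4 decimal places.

t=0: π = [0.4167, 0.3333, 0.2500]
t=1: π = [0.5139, 0.3056, 0.1806]
t=2: π = [0.5347, 0.2778, 0.1875]
t=3: π = [0.5428, 0.2755, 0.1817]
t=4: π = [0.5446, 0.2731, 0.1823]

π = [0.5446, 0.2731, 0.1823]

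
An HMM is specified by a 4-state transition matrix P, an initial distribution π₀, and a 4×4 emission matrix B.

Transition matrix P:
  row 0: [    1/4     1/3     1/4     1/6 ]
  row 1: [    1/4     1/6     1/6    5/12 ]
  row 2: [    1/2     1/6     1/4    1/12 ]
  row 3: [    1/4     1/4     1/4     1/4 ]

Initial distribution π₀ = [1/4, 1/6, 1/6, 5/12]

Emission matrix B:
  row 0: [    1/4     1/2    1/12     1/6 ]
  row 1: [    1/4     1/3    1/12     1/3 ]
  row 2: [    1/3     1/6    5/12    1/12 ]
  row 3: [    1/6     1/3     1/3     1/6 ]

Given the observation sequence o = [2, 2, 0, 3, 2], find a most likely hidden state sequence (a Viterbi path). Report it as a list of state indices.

path = [3, 2, 0, 1, 3]

t=0: δ = [2.083e-02, 1.389e-02, 6.944e-02, 1.389e-01]  (obs o_0=2)
t=1: δ = [2.894e-03, 2.894e-03, 1.447e-02, 1.157e-02]  ψ = [2, 3, 3, 3]  (obs o_1=2)
t=2: δ = [1.808e-03, 7.234e-04, 1.206e-03, 4.823e-04]  ψ = [2, 3, 2, 3]  (obs o_2=0)
t=3: δ = [1.005e-04, 2.009e-04, 3.768e-05, 5.023e-05]  ψ = [2, 0, 0, 0]  (obs o_3=3)
t=4: δ = [4.186e-06, 2.791e-06, 1.395e-05, 2.791e-05]  ψ = [1, 0, 1, 1]  (obs o_4=2)
backtrack: best end state = 3; path = [3, 2, 0, 1, 3]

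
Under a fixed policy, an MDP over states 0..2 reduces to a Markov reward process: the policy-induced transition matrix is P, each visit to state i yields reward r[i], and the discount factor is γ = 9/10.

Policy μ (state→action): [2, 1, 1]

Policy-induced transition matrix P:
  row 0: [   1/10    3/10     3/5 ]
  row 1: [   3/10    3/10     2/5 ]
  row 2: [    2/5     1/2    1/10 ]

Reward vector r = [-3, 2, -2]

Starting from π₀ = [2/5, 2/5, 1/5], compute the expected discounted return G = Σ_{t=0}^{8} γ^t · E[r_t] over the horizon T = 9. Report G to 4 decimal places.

t=0: π = [0.4000, 0.4000, 0.2000], E[r] = -0.8000, γ^t·E[r] = -0.800000, running G = -0.800000
t=1: π = [0.2400, 0.3400, 0.4200], E[r] = -0.8800, γ^t·E[r] = -0.792000, running G = -1.592000
t=2: π = [0.2940, 0.3840, 0.3220], E[r] = -0.7580, γ^t·E[r] = -0.613980, running G = -2.205980
t=3: π = [0.2734, 0.3644, 0.3622], E[r] = -0.8158, γ^t·E[r] = -0.594718, running G = -2.800698
t=4: π = [0.2815, 0.3724, 0.3460], E[r] = -0.7918, γ^t·E[r] = -0.519487, running G = -3.320185
t=5: π = [0.2783, 0.3692, 0.3525], E[r] = -0.8015, γ^t·E[r] = -0.473265, running G = -3.793450
t=6: π = [0.2796, 0.3705, 0.3499], E[r] = -0.7976, γ^t·E[r] = -0.423872, running G = -4.217322
t=7: π = [0.2791, 0.3700, 0.3509], E[r] = -0.7991, γ^t·E[r] = -0.382229, running G = -4.599551
t=8: π = [0.2793, 0.3702, 0.3505], E[r] = -0.7985, γ^t·E[r] = -0.343738, running G = -4.943289

G = -4.9433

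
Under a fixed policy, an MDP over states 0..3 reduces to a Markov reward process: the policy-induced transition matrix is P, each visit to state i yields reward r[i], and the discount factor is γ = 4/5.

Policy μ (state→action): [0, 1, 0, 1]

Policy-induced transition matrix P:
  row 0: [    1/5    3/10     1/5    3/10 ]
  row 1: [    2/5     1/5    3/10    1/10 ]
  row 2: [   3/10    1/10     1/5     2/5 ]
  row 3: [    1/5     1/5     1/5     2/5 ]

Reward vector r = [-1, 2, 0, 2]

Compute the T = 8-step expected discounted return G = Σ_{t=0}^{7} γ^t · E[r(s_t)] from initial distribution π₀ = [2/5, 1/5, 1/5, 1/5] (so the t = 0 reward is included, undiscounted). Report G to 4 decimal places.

G = 2.8350

t=0: π = [0.4000, 0.2000, 0.2000, 0.2000], E[r] = 0.4000, γ^t·E[r] = 0.400000, running G = 0.400000
t=1: π = [0.2600, 0.2200, 0.2200, 0.3000], E[r] = 0.7800, γ^t·E[r] = 0.624000, running G = 1.024000
t=2: π = [0.2660, 0.2040, 0.2220, 0.3080], E[r] = 0.7580, γ^t·E[r] = 0.485120, running G = 1.509120
t=3: π = [0.2630, 0.2044, 0.2204, 0.3122], E[r] = 0.7702, γ^t·E[r] = 0.394342, running G = 1.903462
t=4: π = [0.2629, 0.2043, 0.2204, 0.3124], E[r] = 0.7704, γ^t·E[r] = 0.315539, running G = 2.219002
t=5: π = [0.2629, 0.2042, 0.2204, 0.3124], E[r] = 0.7705, γ^t·E[r] = 0.252464, running G = 2.471466
t=6: π = [0.2629, 0.2042, 0.2204, 0.3124], E[r] = 0.7705, γ^t·E[r] = 0.201975, running G = 2.673441
t=7: π = [0.2629, 0.2042, 0.2204, 0.3124], E[r] = 0.7705, γ^t·E[r] = 0.161580, running G = 2.835022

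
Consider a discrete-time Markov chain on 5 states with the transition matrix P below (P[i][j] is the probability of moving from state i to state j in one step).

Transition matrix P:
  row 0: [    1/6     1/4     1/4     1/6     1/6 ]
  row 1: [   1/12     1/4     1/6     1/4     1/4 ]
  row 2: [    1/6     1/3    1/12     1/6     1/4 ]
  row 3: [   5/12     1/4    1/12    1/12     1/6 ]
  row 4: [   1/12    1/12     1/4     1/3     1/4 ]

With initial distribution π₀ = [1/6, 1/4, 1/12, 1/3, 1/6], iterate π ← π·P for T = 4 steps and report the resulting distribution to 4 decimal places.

π = [0.1806, 0.2276, 0.1689, 0.2050, 0.2179]

t=0: π = [0.1667, 0.2500, 0.0833, 0.3333, 0.1667]
t=1: π = [0.2153, 0.2292, 0.1597, 0.1875, 0.2083]
t=2: π = [0.1771, 0.2286, 0.1730, 0.2049, 0.2164]
t=3: π = [0.1808, 0.2283, 0.1680, 0.2047, 0.2182]
t=4: π = [0.1806, 0.2276, 0.1689, 0.2050, 0.2179]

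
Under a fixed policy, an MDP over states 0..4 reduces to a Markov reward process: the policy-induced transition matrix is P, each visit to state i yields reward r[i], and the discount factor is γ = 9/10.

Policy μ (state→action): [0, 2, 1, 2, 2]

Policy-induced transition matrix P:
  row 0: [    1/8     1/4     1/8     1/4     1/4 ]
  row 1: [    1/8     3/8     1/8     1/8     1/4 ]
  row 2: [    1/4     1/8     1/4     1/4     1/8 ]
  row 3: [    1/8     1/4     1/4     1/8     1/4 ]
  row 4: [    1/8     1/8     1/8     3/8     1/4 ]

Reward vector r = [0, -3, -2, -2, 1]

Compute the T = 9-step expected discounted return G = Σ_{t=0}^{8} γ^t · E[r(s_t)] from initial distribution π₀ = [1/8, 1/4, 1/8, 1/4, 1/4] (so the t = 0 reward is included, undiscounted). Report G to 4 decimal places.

t=0: π = [0.1250, 0.2500, 0.1250, 0.2500, 0.2500], E[r] = -1.2500, γ^t·E[r] = -1.250000, running G = -1.250000
t=1: π = [0.1406, 0.2344, 0.1719, 0.2188, 0.2344], E[r] = -1.2500, γ^t·E[r] = -1.125000, running G = -2.375000
t=2: π = [0.1465, 0.2285, 0.1738, 0.2227, 0.2285], E[r] = -1.2500, γ^t·E[r] = -1.012500, running G = -3.387500
t=3: π = [0.1467, 0.2283, 0.1746, 0.2222, 0.2283], E[r] = -1.2500, γ^t·E[r] = -0.911250, running G = -4.298750
t=4: π = [0.1468, 0.2282, 0.1746, 0.2222, 0.2282], E[r] = -1.2500, γ^t·E[r] = -0.820125, running G = -5.118875
t=5: π = [0.1468, 0.2282, 0.1746, 0.2222, 0.2282], E[r] = -1.2500, γ^t·E[r] = -0.738113, running G = -5.856988
t=6: π = [0.1468, 0.2282, 0.1746, 0.2222, 0.2282], E[r] = -1.2500, γ^t·E[r] = -0.664301, running G = -6.521289
t=7: π = [0.1468, 0.2282, 0.1746, 0.2222, 0.2282], E[r] = -1.2500, γ^t·E[r] = -0.597871, running G = -7.119160
t=8: π = [0.1468, 0.2282, 0.1746, 0.2222, 0.2282], E[r] = -1.2500, γ^t·E[r] = -0.538084, running G = -7.657244

G = -7.6572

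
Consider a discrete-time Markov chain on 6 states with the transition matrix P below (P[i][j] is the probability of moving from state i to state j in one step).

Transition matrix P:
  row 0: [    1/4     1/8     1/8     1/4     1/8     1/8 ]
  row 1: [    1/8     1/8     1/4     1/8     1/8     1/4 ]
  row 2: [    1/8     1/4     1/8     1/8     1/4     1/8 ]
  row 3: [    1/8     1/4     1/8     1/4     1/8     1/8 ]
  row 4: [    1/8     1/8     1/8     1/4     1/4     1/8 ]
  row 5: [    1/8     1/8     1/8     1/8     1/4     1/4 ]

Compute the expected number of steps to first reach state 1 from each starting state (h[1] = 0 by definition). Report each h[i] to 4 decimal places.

First-step conditioning: h[1] = 0; for i ≠ 1, h[i] = 1 + Σ_k P[i][k]·h[k].
  h[0] = 1 + 1/4·h[0] + 1/8·h[2] + 1/4·h[3] + 1/8·h[4] + 1/8·h[5]
  h[2] = 1 + 1/8·h[0] + 1/8·h[2] + 1/8·h[3] + 1/4·h[4] + 1/8·h[5]
  h[3] = 1 + 1/8·h[0] + 1/8·h[2] + 1/4·h[3] + 1/8·h[4] + 1/8·h[5]
  h[4] = 1 + 1/8·h[0] + 1/8·h[2] + 1/4·h[3] + 1/4·h[4] + 1/8·h[5]
  h[5] = 1 + 1/8·h[0] + 1/8·h[2] + 1/8·h[3] + 1/4·h[4] + 1/4·h[5]
Solving the 5×5 linear system over states ≠ 1 gives exactly h = [3584/601, 0, 3192/601, 3136/601, 3584/601, 3648/601] (h[1] = 0 is the target).

h = [5.9634, 0.0000, 5.3111, 5.2180, 5.9634, 6.0699]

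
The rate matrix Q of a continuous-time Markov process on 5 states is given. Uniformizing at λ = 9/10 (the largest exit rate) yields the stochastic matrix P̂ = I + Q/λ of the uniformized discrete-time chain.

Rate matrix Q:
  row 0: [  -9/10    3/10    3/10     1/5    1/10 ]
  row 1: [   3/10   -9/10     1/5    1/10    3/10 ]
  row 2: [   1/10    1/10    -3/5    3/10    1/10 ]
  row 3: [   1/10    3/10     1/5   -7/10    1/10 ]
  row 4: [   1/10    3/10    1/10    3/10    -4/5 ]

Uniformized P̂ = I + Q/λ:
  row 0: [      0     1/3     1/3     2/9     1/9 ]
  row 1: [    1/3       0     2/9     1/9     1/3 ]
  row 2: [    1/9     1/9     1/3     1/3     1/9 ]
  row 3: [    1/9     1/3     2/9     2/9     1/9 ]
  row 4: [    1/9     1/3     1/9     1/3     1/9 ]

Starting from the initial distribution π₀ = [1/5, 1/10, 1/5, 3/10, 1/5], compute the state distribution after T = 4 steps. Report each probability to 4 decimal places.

π = [0.1434, 0.2069, 0.2479, 0.2432, 0.1586]

t=0: π = [0.2000, 0.1000, 0.2000, 0.3000, 0.2000]
t=1: π = [0.1111, 0.2556, 0.2444, 0.2556, 0.1333]
t=2: π = [0.1556, 0.1938, 0.2469, 0.2358, 0.1679]
t=3: π = [0.1369, 0.2139, 0.2483, 0.2468, 0.1542]
t=4: π = [0.1434, 0.2069, 0.2479, 0.2432, 0.1586]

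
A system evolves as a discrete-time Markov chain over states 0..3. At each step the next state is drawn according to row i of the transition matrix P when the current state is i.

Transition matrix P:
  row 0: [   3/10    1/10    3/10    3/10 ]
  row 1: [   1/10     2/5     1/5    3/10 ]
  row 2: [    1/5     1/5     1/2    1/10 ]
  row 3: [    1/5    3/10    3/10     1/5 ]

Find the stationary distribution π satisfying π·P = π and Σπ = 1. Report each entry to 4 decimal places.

Balance equations π_j = Σ_i π_i·P[i][j]:
  π_0 = 3/10·π_0 + 1/10·π_1 + 1/5·π_2 + 1/5·π_3
  π_1 = 1/10·π_0 + 2/5·π_1 + 1/5·π_2 + 3/10·π_3
  π_2 = 3/10·π_0 + 1/5·π_1 + 1/2·π_2 + 3/10·π_3
  normalize: π_0 + π_1 + π_2 + π_3 = 1
Solving the linear system gives exactly π = [121/623, 157/623, 214/623, 131/623].

π = [0.1942, 0.2520, 0.3435, 0.2103]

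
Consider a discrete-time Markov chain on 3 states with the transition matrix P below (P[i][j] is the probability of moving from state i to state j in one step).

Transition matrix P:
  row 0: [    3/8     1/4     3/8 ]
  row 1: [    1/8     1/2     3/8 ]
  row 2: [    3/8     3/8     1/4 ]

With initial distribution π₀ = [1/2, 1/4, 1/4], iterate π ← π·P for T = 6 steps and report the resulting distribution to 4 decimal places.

π = [0.2778, 0.3888, 0.3333]

t=0: π = [0.5000, 0.2500, 0.2500]
t=1: π = [0.3125, 0.3438, 0.3438]
t=2: π = [0.2891, 0.3789, 0.3320]
t=3: π = [0.2803, 0.3862, 0.3335]
t=4: π = [0.2784, 0.3882, 0.3333]
t=5: π = [0.2779, 0.3887, 0.3333]
t=6: π = [0.2778, 0.3888, 0.3333]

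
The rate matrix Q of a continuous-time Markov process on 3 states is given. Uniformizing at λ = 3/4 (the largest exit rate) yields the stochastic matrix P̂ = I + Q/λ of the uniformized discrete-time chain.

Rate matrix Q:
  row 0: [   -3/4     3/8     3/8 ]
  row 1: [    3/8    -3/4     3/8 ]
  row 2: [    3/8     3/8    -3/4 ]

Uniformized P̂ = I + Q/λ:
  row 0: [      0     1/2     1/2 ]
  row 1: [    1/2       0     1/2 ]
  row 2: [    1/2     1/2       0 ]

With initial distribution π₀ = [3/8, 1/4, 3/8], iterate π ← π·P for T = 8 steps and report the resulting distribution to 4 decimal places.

π = [0.3335, 0.3330, 0.3335]

t=0: π = [0.3750, 0.2500, 0.3750]
t=1: π = [0.3125, 0.3750, 0.3125]
t=2: π = [0.3438, 0.3125, 0.3438]
t=3: π = [0.3281, 0.3438, 0.3281]
t=4: π = [0.3359, 0.3281, 0.3359]
t=5: π = [0.3320, 0.3359, 0.3320]
t=6: π = [0.3340, 0.3320, 0.3340]
t=7: π = [0.3330, 0.3340, 0.3330]
t=8: π = [0.3335, 0.3330, 0.3335]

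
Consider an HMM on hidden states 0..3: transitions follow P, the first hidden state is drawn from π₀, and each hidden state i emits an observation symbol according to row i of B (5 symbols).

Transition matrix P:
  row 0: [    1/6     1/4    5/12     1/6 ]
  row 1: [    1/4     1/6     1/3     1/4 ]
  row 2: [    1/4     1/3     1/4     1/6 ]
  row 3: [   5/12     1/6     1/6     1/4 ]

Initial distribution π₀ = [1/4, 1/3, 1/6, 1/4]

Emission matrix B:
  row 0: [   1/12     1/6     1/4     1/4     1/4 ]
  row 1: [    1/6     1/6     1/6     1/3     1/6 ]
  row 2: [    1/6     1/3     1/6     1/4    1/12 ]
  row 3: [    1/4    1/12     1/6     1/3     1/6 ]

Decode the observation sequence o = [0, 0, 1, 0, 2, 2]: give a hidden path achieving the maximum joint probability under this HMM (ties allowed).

t=0: δ = [2.083e-02, 5.556e-02, 2.778e-02, 6.250e-02]  (obs o_0=0)
t=1: δ = [2.170e-03, 1.736e-03, 3.086e-03, 3.906e-03]  ψ = [3, 3, 1, 3]  (obs o_1=0)
t=2: δ = [2.713e-04, 1.715e-04, 3.014e-04, 8.138e-05]  ψ = [3, 2, 0, 3]  (obs o_2=1)
t=3: δ = [6.279e-06, 1.674e-05, 1.884e-05, 1.256e-05]  ψ = [2, 2, 0, 2]  (obs o_3=0)
t=4: δ = [1.308e-06, 1.047e-06, 9.303e-07, 6.977e-07]  ψ = [3, 2, 1, 1]  (obs o_4=2)
t=5: δ = [7.268e-08, 5.451e-08, 9.085e-08, 4.361e-08]  ψ = [3, 0, 0, 1]  (obs o_5=2)
backtrack: best end state = 2; path = [3, 0, 2, 3, 0, 2]

path = [3, 0, 2, 3, 0, 2]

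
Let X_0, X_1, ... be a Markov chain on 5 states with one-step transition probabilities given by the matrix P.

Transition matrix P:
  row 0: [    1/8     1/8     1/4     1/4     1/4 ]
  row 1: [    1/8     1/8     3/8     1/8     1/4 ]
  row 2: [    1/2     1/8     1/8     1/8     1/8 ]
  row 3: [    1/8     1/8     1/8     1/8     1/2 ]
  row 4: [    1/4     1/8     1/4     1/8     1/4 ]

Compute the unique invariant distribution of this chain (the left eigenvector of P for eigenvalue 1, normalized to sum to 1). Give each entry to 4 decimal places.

π = [0.2398, 0.1250, 0.2189, 0.1550, 0.2614]

Balance equations π_j = Σ_i π_i·P[i][j]:
  π_0 = 1/8·π_0 + 1/8·π_1 + 1/2·π_2 + 1/8·π_3 + 1/4·π_4
  π_1 = 1/8·π_0 + 1/8·π_1 + 1/8·π_2 + 1/8·π_3 + 1/8·π_4
  π_2 = 1/4·π_0 + 3/8·π_1 + 1/8·π_2 + 1/8·π_3 + 1/4·π_4
  π_3 = 1/4·π_0 + 1/8·π_1 + 1/8·π_2 + 1/8·π_3 + 1/8·π_4
  normalize: π_0 + π_1 + π_2 + π_3 + π_4 = 1
Solving the linear system gives exactly π = [158/659, 1/8, 577/2636, 817/5272, 689/2636].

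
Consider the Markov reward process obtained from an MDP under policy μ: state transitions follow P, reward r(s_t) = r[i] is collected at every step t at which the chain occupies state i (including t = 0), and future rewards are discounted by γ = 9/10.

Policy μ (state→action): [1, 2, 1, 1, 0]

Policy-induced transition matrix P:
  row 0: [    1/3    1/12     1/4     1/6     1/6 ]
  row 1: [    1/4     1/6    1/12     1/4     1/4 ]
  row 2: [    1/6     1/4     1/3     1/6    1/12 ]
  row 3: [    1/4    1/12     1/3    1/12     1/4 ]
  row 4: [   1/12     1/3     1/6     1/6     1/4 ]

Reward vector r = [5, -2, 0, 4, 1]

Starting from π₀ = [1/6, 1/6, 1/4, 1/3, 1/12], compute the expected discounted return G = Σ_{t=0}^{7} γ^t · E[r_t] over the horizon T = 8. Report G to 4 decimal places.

G = 9.3415

t=0: π = [0.1667, 0.1667, 0.2500, 0.3333, 0.0833], E[r] = 1.9167, γ^t·E[r] = 1.916667, running G = 1.916667
t=1: π = [0.2292, 0.1597, 0.2639, 0.1528, 0.1944], E[r] = 1.6319, γ^t·E[r] = 1.468750, running G = 3.385417
t=2: π = [0.2147, 0.1892, 0.2419, 0.1672, 0.1869], E[r] = 1.5509, γ^t·E[r] = 1.256250, running G = 4.641667
t=3: π = [0.2166, 0.1861, 0.2370, 0.1685, 0.1918], E[r] = 1.5764, γ^t·E[r] = 1.149188, running G = 5.790854
t=4: π = [0.2163, 0.1863, 0.2368, 0.1681, 0.1925], E[r] = 1.5741, γ^t·E[r] = 1.032766, running G = 6.823620
t=5: π = [0.2162, 0.1864, 0.2367, 0.1682, 0.1925], E[r] = 1.5735, γ^t·E[r] = 0.929111, running G = 7.752731
t=6: π = [0.2162, 0.1864, 0.2366, 0.1682, 0.1925], E[r] = 1.5735, γ^t·E[r] = 0.836208, running G = 8.588938
t=7: π = [0.2162, 0.1864, 0.2366, 0.1682, 0.1925], E[r] = 1.5735, γ^t·E[r] = 0.752581, running G = 9.341519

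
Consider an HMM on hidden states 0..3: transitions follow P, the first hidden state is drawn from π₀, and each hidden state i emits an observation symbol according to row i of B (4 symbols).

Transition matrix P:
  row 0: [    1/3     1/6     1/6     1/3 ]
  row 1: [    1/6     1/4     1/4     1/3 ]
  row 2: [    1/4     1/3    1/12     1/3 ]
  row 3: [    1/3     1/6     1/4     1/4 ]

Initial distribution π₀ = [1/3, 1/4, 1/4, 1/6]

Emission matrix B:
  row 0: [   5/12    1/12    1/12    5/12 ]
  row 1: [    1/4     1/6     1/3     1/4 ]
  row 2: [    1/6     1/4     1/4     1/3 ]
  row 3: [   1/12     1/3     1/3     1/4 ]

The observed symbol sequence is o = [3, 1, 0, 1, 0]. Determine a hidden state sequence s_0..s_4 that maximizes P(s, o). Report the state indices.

path = [0, 3, 0, 3, 0]

t=0: δ = [1.389e-01, 6.250e-02, 8.333e-02, 4.167e-02]  (obs o_0=3)
t=1: δ = [3.858e-03, 4.630e-03, 5.787e-03, 1.543e-02]  ψ = [0, 2, 0, 0]  (obs o_1=1)
t=2: δ = [2.143e-03, 6.430e-04, 6.430e-04, 3.215e-04]  ψ = [3, 3, 3, 3]  (obs o_2=0)
t=3: δ = [5.954e-05, 5.954e-05, 8.931e-05, 2.381e-04]  ψ = [0, 0, 0, 0]  (obs o_3=1)
t=4: δ = [3.308e-05, 9.923e-06, 9.923e-06, 4.961e-06]  ψ = [3, 3, 3, 3]  (obs o_4=0)
backtrack: best end state = 0; path = [0, 3, 0, 3, 0]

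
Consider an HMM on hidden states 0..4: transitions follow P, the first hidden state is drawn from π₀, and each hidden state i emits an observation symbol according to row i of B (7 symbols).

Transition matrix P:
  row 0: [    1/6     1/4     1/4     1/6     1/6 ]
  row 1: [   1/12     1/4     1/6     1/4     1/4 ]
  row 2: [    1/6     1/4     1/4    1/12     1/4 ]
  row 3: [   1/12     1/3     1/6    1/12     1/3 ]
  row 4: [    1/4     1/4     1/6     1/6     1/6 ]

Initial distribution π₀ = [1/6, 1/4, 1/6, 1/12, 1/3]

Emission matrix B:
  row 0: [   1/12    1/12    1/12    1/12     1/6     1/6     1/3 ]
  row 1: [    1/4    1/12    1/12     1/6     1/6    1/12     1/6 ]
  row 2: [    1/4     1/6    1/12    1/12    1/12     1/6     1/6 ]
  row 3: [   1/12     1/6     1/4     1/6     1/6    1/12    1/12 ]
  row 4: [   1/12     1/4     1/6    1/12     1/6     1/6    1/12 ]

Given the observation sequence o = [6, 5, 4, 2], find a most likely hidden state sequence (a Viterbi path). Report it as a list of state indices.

path = [0, 2, 1, 3]

t=0: δ = [5.556e-02, 4.167e-02, 2.778e-02, 6.944e-03, 2.778e-02]  (obs o_0=6)
t=1: δ = [1.543e-03, 1.157e-03, 2.315e-03, 8.681e-04, 1.736e-03]  ψ = [0, 0, 0, 1, 1]  (obs o_1=5)
t=2: δ = [7.234e-05, 9.645e-05, 4.823e-05, 4.823e-05, 9.645e-05]  ψ = [4, 2, 2, 1, 2]  (obs o_2=4)
t=3: δ = [2.009e-06, 2.009e-06, 1.507e-06, 6.028e-06, 4.019e-06]  ψ = [4, 1, 0, 1, 1]  (obs o_3=2)
backtrack: best end state = 3; path = [0, 2, 1, 3]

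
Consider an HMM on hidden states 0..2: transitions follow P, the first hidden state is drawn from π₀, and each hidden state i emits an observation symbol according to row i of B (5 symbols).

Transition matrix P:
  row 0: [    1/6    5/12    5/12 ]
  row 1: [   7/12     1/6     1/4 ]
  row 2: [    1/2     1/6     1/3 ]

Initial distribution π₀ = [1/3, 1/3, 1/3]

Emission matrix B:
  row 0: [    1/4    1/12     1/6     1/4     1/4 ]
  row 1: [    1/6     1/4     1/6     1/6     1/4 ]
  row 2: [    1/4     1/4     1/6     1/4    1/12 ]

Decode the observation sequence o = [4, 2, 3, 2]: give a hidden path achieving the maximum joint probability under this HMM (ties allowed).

t=0: δ = [8.333e-02, 8.333e-02, 2.778e-02]  (obs o_0=4)
t=1: δ = [8.102e-03, 5.787e-03, 5.787e-03]  ψ = [1, 0, 0]  (obs o_1=2)
t=2: δ = [8.439e-04, 5.626e-04, 8.439e-04]  ψ = [1, 0, 0]  (obs o_2=3)
t=3: δ = [7.033e-05, 5.861e-05, 5.861e-05]  ψ = [2, 0, 0]  (obs o_3=2)
backtrack: best end state = 0; path = [1, 0, 2, 0]

path = [1, 0, 2, 0]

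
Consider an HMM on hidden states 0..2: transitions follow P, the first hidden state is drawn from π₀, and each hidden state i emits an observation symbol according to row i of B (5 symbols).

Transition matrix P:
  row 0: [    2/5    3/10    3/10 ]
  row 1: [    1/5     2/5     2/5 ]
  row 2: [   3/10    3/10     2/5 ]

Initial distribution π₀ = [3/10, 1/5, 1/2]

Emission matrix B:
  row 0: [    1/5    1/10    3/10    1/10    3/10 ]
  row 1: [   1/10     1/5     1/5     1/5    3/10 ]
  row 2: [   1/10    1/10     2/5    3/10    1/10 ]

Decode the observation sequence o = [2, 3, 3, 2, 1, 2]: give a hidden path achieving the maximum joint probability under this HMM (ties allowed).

t=0: δ = [9.000e-02, 4.000e-02, 2.000e-01]  (obs o_0=2)
t=1: δ = [6.000e-03, 1.200e-02, 2.400e-02]  ψ = [2, 2, 2]  (obs o_1=3)
t=2: δ = [7.200e-04, 1.440e-03, 2.880e-03]  ψ = [2, 2, 2]  (obs o_2=3)
t=3: δ = [2.592e-04, 1.728e-04, 4.608e-04]  ψ = [2, 2, 2]  (obs o_3=2)
t=4: δ = [1.382e-05, 2.765e-05, 1.843e-05]  ψ = [2, 2, 2]  (obs o_4=1)
t=5: δ = [1.659e-06, 2.212e-06, 4.424e-06]  ψ = [0, 1, 1]  (obs o_5=2)
backtrack: best end state = 2; path = [2, 2, 2, 2, 1, 2]

path = [2, 2, 2, 2, 1, 2]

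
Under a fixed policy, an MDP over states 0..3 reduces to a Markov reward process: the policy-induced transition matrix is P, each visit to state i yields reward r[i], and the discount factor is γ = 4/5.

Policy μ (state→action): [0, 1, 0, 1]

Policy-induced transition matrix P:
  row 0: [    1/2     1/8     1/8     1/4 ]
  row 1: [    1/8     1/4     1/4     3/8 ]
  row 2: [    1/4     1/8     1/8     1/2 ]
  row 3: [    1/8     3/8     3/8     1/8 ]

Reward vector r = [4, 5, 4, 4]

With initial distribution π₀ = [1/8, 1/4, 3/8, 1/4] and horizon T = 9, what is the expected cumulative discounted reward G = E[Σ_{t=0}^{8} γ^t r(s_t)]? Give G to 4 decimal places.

t=0: π = [0.1250, 0.2500, 0.3750, 0.2500], E[r] = 4.2500, γ^t·E[r] = 4.250000, running G = 4.250000
t=1: π = [0.2188, 0.2188, 0.2188, 0.3438], E[r] = 4.2188, γ^t·E[r] = 3.375000, running G = 7.625000
t=2: π = [0.2344, 0.2383, 0.2383, 0.2891], E[r] = 4.2383, γ^t·E[r] = 2.712500, running G = 10.337500
t=3: π = [0.2427, 0.2271, 0.2271, 0.3032], E[r] = 4.2271, γ^t·E[r] = 2.164250, running G = 12.501750
t=4: π = [0.2444, 0.2292, 0.2292, 0.2972], E[r] = 4.2292, γ^t·E[r] = 1.732275, running G = 14.234025
t=5: π = [0.2453, 0.2280, 0.2280, 0.2988], E[r] = 4.2280, γ^t·E[r] = 1.385418, running G = 15.619443
t=6: π = [0.2455, 0.2282, 0.2282, 0.2981], E[r] = 4.2282, γ^t·E[r] = 1.108395, running G = 16.727838
t=7: π = [0.2456, 0.2281, 0.2281, 0.2983], E[r] = 4.2281, γ^t·E[r] = 0.886688, running G = 17.614526
t=8: π = [0.2456, 0.2281, 0.2281, 0.2982], E[r] = 4.2281, γ^t·E[r] = 0.709355, running G = 18.323880

G = 18.3239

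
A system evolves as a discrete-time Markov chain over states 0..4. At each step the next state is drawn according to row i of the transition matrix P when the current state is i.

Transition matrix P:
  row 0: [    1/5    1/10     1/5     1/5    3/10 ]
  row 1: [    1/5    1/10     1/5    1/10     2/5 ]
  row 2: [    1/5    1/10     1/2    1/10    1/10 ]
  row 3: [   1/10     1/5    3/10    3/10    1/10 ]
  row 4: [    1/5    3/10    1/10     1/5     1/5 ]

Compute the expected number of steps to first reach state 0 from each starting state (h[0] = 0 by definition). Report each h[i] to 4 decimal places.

h = [0.0000, 5.4150, 5.3908, 6.0677, 5.4714]

First-step conditioning: h[0] = 0; for i ≠ 0, h[i] = 1 + Σ_k P[i][k]·h[k].
  h[1] = 1 + 1/10·h[1] + 1/5·h[2] + 1/10·h[3] + 2/5·h[4]
  h[2] = 1 + 1/10·h[1] + 1/2·h[2] + 1/10·h[3] + 1/10·h[4]
  h[3] = 1 + 1/5·h[1] + 3/10·h[2] + 3/10·h[3] + 1/10·h[4]
  h[4] = 1 + 3/10·h[1] + 1/10·h[2] + 1/5·h[3] + 1/5·h[4]
Solving the 4×4 linear system over states ≠ 0 gives exactly h = [0, 6720/1241, 6690/1241, 7530/1241, 6790/1241] (h[0] = 0 is the target).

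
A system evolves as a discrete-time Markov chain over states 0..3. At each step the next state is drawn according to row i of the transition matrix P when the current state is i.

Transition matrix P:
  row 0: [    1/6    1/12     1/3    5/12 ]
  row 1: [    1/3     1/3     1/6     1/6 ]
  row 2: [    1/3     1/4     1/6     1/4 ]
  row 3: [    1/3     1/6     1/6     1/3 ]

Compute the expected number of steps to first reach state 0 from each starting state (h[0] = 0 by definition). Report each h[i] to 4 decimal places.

h = [0.0000, 3.0000, 3.0000, 3.0000]

First-step conditioning: h[0] = 0; for i ≠ 0, h[i] = 1 + Σ_k P[i][k]·h[k].
  h[1] = 1 + 1/3·h[1] + 1/6·h[2] + 1/6·h[3]
  h[2] = 1 + 1/4·h[1] + 1/6·h[2] + 1/4·h[3]
  h[3] = 1 + 1/6·h[1] + 1/6·h[2] + 1/3·h[3]
Solving the 3×3 linear system over states ≠ 0 gives exactly h = [0, 3, 3, 3] (h[0] = 0 is the target).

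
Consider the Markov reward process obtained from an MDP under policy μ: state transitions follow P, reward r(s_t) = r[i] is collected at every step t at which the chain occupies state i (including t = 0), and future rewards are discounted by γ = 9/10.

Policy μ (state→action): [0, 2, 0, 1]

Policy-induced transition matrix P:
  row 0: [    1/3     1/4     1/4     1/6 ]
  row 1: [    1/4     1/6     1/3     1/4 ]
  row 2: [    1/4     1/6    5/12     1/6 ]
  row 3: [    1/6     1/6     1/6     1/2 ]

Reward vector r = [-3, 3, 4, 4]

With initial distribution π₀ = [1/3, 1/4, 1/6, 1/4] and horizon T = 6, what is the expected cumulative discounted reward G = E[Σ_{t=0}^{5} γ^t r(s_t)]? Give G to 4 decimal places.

t=0: π = [0.3333, 0.2500, 0.1667, 0.2500], E[r] = 1.4167, γ^t·E[r] = 1.416667, running G = 1.416667
t=1: π = [0.2569, 0.1944, 0.2778, 0.2708], E[r] = 2.0069, γ^t·E[r] = 1.806250, running G = 3.222917
t=2: π = [0.2488, 0.1881, 0.2899, 0.2731], E[r] = 2.0700, γ^t·E[r] = 1.676719, running G = 4.899635
t=3: π = [0.2480, 0.1874, 0.2912, 0.2734], E[r] = 2.0768, γ^t·E[r] = 1.513969, running G = 6.413604
t=4: π = [0.2479, 0.1873, 0.2914, 0.2734], E[r] = 2.0775, γ^t·E[r] = 1.363044, running G = 7.776648
t=5: π = [0.2479, 0.1873, 0.2914, 0.2734], E[r] = 2.0776, γ^t·E[r] = 1.226784, running G = 9.003432

G = 9.0034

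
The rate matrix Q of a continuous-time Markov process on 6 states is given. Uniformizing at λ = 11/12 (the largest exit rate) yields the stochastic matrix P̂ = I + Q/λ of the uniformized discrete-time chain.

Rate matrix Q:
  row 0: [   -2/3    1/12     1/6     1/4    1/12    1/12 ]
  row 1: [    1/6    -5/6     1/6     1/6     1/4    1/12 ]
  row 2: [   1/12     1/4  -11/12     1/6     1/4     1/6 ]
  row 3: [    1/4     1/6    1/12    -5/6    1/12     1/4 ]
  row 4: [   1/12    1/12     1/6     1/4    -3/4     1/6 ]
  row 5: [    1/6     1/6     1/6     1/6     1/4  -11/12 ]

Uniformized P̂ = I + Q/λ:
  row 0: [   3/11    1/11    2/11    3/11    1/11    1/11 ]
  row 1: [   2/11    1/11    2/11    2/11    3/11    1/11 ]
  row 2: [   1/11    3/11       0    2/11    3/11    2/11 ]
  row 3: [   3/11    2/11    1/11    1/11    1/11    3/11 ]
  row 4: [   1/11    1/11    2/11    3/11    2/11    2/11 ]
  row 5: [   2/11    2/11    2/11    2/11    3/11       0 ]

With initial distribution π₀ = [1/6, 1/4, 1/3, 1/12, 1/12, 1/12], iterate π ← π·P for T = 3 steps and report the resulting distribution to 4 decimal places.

t=0: π = [0.1667, 0.2500, 0.3333, 0.0833, 0.0833, 0.0833]
t=1: π = [0.1667, 0.1667, 0.1136, 0.1970, 0.2197, 0.1364]
t=2: π = [0.1846, 0.1419, 0.1433, 0.1990, 0.1866, 0.1446]
t=3: π = [0.1867, 0.1482, 0.1377, 0.1975, 0.1860, 0.1439]

π = [0.1867, 0.1482, 0.1377, 0.1975, 0.1860, 0.1439]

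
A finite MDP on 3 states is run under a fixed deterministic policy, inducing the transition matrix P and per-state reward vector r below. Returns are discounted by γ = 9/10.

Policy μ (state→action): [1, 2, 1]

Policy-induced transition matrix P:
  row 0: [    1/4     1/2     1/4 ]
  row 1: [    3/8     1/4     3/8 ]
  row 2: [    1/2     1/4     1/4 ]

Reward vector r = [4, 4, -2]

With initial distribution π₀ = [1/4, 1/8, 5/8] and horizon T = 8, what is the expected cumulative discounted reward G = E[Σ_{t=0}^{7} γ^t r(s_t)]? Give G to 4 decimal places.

t=0: π = [0.2500, 0.1250, 0.6250], E[r] = 0.2500, γ^t·E[r] = 0.250000, running G = 0.250000
t=1: π = [0.4219, 0.3125, 0.2656], E[r] = 2.4063, γ^t·E[r] = 2.165625, running G = 2.415625
t=2: π = [0.3555, 0.3555, 0.2891], E[r] = 2.2656, γ^t·E[r] = 1.835156, running G = 4.250781
t=3: π = [0.3667, 0.3389, 0.2944], E[r] = 2.2334, γ^t·E[r] = 1.628147, running G = 5.878929
t=4: π = [0.3660, 0.3417, 0.2924], E[r] = 2.2458, γ^t·E[r] = 1.473502, running G = 7.352431
t=5: π = [0.3658, 0.3415, 0.2927], E[r] = 2.2437, γ^t·E[r] = 1.324908, running G = 8.677339
t=6: π = [0.3659, 0.3414, 0.2927], E[r] = 2.2439, γ^t·E[r] = 1.192490, running G = 9.869829
t=7: π = [0.3659, 0.3415, 0.2927], E[r] = 2.2439, γ^t·E[r] = 1.073256, running G = 10.943086

G = 10.9431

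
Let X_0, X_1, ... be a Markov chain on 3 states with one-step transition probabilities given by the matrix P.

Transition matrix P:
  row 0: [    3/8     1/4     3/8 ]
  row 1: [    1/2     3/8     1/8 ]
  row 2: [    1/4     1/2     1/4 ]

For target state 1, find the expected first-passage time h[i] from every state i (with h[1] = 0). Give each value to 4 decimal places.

First-step conditioning: h[1] = 0; for i ≠ 1, h[i] = 1 + Σ_k P[i][k]·h[k].
  h[0] = 1 + 3/8·h[0] + 3/8·h[2]
  h[2] = 1 + 1/4·h[0] + 1/4·h[2]
Solving the 2×2 linear system over states ≠ 1 gives exactly h = [3, 0, 7/3] (h[1] = 0 is the target).

h = [3.0000, 0.0000, 2.3333]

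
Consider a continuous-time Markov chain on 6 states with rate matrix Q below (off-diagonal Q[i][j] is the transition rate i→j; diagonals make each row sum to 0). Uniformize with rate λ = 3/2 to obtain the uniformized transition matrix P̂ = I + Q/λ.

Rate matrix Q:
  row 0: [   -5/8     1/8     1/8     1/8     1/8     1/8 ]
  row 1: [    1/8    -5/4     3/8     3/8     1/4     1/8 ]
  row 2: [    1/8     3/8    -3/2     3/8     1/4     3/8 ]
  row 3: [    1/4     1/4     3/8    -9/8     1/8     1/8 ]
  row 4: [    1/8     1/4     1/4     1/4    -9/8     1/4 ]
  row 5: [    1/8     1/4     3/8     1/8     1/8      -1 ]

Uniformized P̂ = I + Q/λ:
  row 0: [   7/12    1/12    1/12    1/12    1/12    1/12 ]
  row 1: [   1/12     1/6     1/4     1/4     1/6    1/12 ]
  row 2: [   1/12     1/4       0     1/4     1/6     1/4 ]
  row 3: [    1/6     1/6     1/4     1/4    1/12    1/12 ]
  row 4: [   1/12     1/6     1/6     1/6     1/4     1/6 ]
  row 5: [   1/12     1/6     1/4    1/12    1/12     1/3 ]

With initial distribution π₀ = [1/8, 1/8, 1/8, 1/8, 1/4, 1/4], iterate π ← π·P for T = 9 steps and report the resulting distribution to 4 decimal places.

t=0: π = [0.1250, 0.1250, 0.1250, 0.1250, 0.2500, 0.2500]
t=1: π = [0.1563, 0.1667, 0.1771, 0.1667, 0.1458, 0.1875]
t=2: π = [0.1753, 0.1684, 0.1675, 0.1806, 0.1363, 0.1719]
t=3: π = [0.1861, 0.1660, 0.1675, 0.1808, 0.1340, 0.1656]
t=4: π = [0.1914, 0.1651, 0.1659, 0.1802, 0.1335, 0.1638]
t=5: π = [0.1941, 0.1645, 0.1655, 0.1797, 0.1332, 0.1631]
t=6: π = [0.1953, 0.1643, 0.1652, 0.1794, 0.1330, 0.1628]
t=7: π = [0.1960, 0.1642, 0.1651, 0.1792, 0.1330, 0.1626]
t=8: π = [0.1962, 0.1641, 0.1650, 0.1792, 0.1329, 0.1626]
t=9: π = [0.1964, 0.1641, 0.1650, 0.1791, 0.1329, 0.1626]

π = [0.1964, 0.1641, 0.1650, 0.1791, 0.1329, 0.1626]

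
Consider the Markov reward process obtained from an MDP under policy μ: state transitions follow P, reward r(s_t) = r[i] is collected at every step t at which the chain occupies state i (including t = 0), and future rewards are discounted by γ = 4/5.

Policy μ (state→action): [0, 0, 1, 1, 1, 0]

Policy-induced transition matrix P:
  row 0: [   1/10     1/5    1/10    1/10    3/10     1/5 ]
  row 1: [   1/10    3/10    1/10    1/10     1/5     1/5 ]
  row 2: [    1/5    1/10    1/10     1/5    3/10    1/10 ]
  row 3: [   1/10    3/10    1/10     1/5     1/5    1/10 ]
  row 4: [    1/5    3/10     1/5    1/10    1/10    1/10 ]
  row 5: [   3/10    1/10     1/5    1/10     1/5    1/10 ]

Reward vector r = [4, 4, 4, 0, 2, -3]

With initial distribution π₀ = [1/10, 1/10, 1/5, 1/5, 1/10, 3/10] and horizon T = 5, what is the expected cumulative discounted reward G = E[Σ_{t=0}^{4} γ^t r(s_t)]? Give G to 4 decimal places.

G = 5.9121

t=0: π = [0.1000, 0.1000, 0.2000, 0.2000, 0.1000, 0.3000], E[r] = 0.9000, γ^t·E[r] = 0.900000, running G = 0.900000
t=1: π = [0.1900, 0.1900, 0.1400, 0.1400, 0.2200, 0.1200], E[r] = 2.1600, γ^t·E[r] = 1.728000, running G = 2.628000
t=2: π = [0.1600, 0.2290, 0.1340, 0.1280, 0.2110, 0.1380], E[r] = 2.1000, γ^t·E[r] = 1.344000, running G = 3.972000
t=3: π = [0.1621, 0.2296, 0.1349, 0.1262, 0.2083, 0.1389], E[r] = 2.1063, γ^t·E[r] = 1.078426, running G = 5.050426
t=4: π = [0.1621, 0.2290, 0.1347, 0.1261, 0.2089, 0.1392], E[r] = 2.1036, γ^t·E[r] = 0.861647, running G = 5.912072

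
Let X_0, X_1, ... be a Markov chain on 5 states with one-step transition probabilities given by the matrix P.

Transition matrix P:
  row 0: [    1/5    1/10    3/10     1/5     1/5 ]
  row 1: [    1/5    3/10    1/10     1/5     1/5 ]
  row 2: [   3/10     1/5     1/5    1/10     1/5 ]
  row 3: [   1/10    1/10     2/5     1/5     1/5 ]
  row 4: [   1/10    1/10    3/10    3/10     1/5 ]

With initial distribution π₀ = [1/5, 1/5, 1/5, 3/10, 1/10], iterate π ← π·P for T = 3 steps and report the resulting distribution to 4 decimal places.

π = [0.1867, 0.1578, 0.2615, 0.1940, 0.2000]

t=0: π = [0.2000, 0.2000, 0.2000, 0.3000, 0.1000]
t=1: π = [0.1800, 0.1600, 0.2700, 0.1900, 0.2000]
t=2: π = [0.1880, 0.1590, 0.2600, 0.1930, 0.2000]
t=3: π = [0.1867, 0.1578, 0.2615, 0.1940, 0.2000]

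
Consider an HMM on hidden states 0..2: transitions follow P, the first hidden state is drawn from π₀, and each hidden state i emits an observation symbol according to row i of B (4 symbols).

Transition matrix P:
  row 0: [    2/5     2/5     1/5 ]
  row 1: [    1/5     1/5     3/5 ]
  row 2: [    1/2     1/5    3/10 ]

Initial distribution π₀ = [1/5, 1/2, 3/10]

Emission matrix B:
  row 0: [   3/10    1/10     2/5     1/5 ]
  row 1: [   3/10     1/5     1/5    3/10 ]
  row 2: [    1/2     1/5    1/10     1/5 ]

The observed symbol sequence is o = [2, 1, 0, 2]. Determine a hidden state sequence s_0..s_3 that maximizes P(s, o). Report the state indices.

path = [0, 1, 2, 0]

t=0: δ = [8.000e-02, 1.000e-01, 3.000e-02]  (obs o_0=2)
t=1: δ = [3.200e-03, 6.400e-03, 1.200e-02]  ψ = [0, 0, 1]  (obs o_1=1)
t=2: δ = [1.800e-03, 7.200e-04, 1.920e-03]  ψ = [2, 2, 1]  (obs o_2=0)
t=3: δ = [3.840e-04, 1.440e-04, 5.760e-05]  ψ = [2, 0, 2]  (obs o_3=2)
backtrack: best end state = 0; path = [0, 1, 2, 0]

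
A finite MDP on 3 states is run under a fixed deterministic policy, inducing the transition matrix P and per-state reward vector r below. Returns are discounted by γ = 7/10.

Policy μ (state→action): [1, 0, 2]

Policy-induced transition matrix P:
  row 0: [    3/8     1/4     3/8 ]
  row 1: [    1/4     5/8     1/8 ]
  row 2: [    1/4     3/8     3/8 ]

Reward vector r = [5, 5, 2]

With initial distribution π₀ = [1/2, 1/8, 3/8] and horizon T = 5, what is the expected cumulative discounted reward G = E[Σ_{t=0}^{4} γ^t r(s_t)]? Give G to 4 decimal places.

G = 11.1263

t=0: π = [0.5000, 0.1250, 0.3750], E[r] = 3.8750, γ^t·E[r] = 3.875000, running G = 3.875000
t=1: π = [0.3125, 0.3438, 0.3438], E[r] = 3.9688, γ^t·E[r] = 2.778125, running G = 6.653125
t=2: π = [0.2891, 0.4219, 0.2891], E[r] = 4.1328, γ^t·E[r] = 2.025078, running G = 8.678203
t=3: π = [0.2861, 0.4443, 0.2695], E[r] = 4.1914, γ^t·E[r] = 1.437652, running G = 10.115855
t=4: π = [0.2858, 0.4503, 0.2639], E[r] = 4.2083, γ^t·E[r] = 1.010401, running G = 11.126257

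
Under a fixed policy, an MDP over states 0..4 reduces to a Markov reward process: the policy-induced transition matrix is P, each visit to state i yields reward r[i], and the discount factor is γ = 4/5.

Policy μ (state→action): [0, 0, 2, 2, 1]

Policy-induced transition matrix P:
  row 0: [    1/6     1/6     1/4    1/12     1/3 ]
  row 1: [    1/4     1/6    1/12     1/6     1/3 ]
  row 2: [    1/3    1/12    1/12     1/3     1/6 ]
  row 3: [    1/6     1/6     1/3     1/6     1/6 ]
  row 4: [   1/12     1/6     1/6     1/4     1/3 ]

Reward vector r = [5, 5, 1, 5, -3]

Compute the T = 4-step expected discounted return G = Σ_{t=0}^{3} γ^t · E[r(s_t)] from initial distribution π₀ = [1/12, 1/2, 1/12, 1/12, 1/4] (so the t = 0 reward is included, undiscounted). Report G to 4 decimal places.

G = 6.6358

t=0: π = [0.0833, 0.5000, 0.0833, 0.0833, 0.2500], E[r] = 2.6667, γ^t·E[r] = 2.666667, running G = 2.666667
t=1: π = [0.2014, 0.1597, 0.1389, 0.1944, 0.3056], E[r] = 2.0000, γ^t·E[r] = 1.600000, running G = 4.266667
t=2: π = [0.1777, 0.1551, 0.1910, 0.1985, 0.2778], E[r] = 2.0139, γ^t·E[r] = 1.288889, running G = 5.555556
t=3: π = [0.1883, 0.1508, 0.1857, 0.2068, 0.2684], E[r] = 2.1098, γ^t·E[r] = 1.080198, running G = 6.635753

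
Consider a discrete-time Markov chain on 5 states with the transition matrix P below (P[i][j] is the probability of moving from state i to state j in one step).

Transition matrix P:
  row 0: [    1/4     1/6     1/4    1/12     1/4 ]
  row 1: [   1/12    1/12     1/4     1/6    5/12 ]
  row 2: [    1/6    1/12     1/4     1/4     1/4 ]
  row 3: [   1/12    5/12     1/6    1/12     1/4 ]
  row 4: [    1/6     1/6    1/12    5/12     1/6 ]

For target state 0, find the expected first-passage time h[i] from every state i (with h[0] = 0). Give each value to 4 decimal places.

h = [0.0000, 8.2071, 7.6067, 8.3216, 7.7629]

First-step conditioning: h[0] = 0; for i ≠ 0, h[i] = 1 + Σ_k P[i][k]·h[k].
  h[1] = 1 + 1/12·h[1] + 1/4·h[2] + 1/6·h[3] + 5/12·h[4]
  h[2] = 1 + 1/12·h[1] + 1/4·h[2] + 1/4·h[3] + 1/4·h[4]
  h[3] = 1 + 5/12·h[1] + 1/6·h[2] + 1/12·h[3] + 1/4·h[4]
  h[4] = 1 + 1/6·h[1] + 1/12·h[2] + 5/12·h[3] + 1/6·h[4]
Solving the 4×4 linear system over states ≠ 0 gives exactly h = [0, 14190/1729, 13152/1729, 14388/1729, 13422/1729] (h[0] = 0 is the target).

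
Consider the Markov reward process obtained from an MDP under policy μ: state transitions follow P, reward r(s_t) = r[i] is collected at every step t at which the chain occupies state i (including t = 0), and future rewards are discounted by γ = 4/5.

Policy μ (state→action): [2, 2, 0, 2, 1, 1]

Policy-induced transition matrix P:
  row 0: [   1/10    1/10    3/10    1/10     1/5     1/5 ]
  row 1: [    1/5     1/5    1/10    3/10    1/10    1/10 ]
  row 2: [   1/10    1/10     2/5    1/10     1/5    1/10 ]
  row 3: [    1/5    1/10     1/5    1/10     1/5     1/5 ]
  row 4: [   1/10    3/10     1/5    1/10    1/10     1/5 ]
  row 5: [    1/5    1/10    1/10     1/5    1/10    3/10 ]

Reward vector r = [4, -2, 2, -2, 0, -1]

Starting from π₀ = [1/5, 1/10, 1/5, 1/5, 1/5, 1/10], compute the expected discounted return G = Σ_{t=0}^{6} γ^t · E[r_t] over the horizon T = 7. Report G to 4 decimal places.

G = 1.3379

t=0: π = [0.2000, 0.1000, 0.2000, 0.2000, 0.2000, 0.1000], E[r] = 0.5000, γ^t·E[r] = 0.500000, running G = 0.500000
t=1: π = [0.1400, 0.1500, 0.2400, 0.1300, 0.1600, 0.1800], E[r] = 0.3000, γ^t·E[r] = 0.240000, running G = 0.740000
t=2: π = [0.1460, 0.1470, 0.2290, 0.1480, 0.1510, 0.1790], E[r] = 0.2730, γ^t·E[r] = 0.174720, running G = 0.914720
t=3: π = [0.1474, 0.1449, 0.2278, 0.1473, 0.1523, 0.1803], E[r] = 0.2805, γ^t·E[r] = 0.143616, running G = 1.058336
t=4: π = [0.1473, 0.1450, 0.2278, 0.1470, 0.1523, 0.1808], E[r] = 0.2799, γ^t·E[r] = 0.114639, running G = 1.172975
t=5: π = [0.1473, 0.1449, 0.2277, 0.1471, 0.1522, 0.1808], E[r] = 0.2797, γ^t·E[r] = 0.091647, running G = 1.264621
t=6: π = [0.1473, 0.1449, 0.2277, 0.1471, 0.1522, 0.1808], E[r] = 0.2797, γ^t·E[r] = 0.073319, running G = 1.337941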